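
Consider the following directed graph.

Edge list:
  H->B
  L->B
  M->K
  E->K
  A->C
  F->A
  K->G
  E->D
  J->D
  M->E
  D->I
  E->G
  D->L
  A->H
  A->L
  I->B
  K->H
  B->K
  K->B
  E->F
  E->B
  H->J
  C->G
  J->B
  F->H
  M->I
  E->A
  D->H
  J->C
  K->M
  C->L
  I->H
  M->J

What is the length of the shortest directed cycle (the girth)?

For each vertex v, BFS finds the shortest path from v back to v.
The shortest such closed walk is M → K → M, length 2.

2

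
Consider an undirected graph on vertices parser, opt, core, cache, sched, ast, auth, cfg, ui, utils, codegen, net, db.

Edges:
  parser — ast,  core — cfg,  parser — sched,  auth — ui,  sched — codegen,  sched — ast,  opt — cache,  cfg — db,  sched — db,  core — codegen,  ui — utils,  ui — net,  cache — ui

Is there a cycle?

DFS, tracking each vertex's parent; an edge to a visited non-parent vertex closes a cycle.
Start from ui:
visit ui (parent –)
  visit net (parent ui)
    net–ui: parent, skip
  visit cache (parent ui)
    cache–ui: parent, skip
    visit opt (parent cache)
      opt–cache: parent, skip
  visit auth (parent ui)
    auth–ui: parent, skip
  visit utils (parent ui)
    utils–ui: parent, skip
visit parser (parent –)
  visit sched (parent parser)
    sched–parser: parent, skip
    visit codegen (parent sched)
      codegen–sched: parent, skip
      visit core (parent codegen)
        core–codegen: parent, skip
        visit cfg (parent core)
          cfg–core: parent, skip
          visit db (parent cfg)
            db–cfg: parent, skip
            db–sched: sched visited and ≠ parent → cycle
Cycle: sched – codegen – core – cfg – db – sched.

Yes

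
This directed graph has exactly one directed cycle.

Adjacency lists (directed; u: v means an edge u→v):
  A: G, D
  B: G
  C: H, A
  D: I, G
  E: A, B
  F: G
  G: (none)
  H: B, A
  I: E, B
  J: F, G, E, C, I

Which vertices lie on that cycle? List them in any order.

A, D, E, I

DFS with gray/black marking from I:
I gray
  E gray
    A gray
      G gray
      G black
      D gray
        D→I: I is gray → back edge
Back edge closes the cycle I → E → A → D → I; its vertices are {A, D, E, I}.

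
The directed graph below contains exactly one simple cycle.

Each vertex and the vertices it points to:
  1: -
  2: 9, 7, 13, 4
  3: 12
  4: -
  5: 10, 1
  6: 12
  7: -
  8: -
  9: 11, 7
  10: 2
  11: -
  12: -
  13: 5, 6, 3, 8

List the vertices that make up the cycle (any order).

2, 5, 10, 13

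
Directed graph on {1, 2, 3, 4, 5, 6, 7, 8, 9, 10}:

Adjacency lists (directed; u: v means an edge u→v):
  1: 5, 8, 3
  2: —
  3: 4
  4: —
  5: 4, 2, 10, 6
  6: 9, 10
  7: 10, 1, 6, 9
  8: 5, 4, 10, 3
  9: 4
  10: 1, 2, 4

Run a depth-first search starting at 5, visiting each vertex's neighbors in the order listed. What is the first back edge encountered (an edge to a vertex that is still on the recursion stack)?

1->5

DFS from 5 (visiting each vertex's neighbors in the order listed); mark gray on enter, black on exit:
5 gray
  4 gray
  4 black
  2 gray
  2 black
  10 gray
    1 gray
      1→5: 5 is gray → back edge
First back edge: 1 → 5.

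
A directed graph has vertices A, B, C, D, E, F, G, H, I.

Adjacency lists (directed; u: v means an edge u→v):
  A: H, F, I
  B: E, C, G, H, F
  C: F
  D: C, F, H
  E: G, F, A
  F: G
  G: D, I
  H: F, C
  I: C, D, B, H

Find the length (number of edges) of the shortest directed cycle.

3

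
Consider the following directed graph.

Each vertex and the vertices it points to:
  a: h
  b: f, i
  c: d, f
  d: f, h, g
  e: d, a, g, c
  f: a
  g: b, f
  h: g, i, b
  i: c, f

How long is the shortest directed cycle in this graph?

4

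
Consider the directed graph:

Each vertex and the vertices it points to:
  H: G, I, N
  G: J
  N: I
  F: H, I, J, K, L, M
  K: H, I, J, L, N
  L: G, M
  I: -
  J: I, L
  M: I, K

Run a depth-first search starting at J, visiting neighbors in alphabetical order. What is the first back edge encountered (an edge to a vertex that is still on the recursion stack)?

G->J

DFS from J (visiting neighbors in alphabetical order); mark gray on enter, black on exit:
J gray
  I gray
  I black
  L gray
    G gray
      G→J: J is gray → back edge
First back edge: G → J.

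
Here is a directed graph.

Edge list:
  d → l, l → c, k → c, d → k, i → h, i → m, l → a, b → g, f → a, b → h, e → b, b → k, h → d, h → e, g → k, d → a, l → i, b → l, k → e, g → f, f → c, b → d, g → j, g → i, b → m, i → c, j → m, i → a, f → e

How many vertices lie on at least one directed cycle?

9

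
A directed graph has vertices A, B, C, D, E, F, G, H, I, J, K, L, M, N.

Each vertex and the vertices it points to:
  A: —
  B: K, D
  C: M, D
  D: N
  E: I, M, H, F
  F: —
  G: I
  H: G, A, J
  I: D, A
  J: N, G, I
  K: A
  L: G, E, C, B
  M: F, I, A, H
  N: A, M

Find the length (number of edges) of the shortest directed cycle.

4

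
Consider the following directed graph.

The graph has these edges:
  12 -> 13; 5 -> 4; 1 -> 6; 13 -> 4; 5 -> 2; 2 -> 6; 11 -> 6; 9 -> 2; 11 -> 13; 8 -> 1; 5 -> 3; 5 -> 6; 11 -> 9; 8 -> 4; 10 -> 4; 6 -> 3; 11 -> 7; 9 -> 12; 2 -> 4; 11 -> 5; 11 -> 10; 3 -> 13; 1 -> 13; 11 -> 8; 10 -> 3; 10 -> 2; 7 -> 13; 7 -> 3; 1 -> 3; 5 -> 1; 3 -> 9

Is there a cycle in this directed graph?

Yes

DFS with white/gray/black marking, starting from 11:
11 gray
  8 gray
    4 gray
    4 black
    1 gray
      3 gray
        9 gray
          12 gray
            13 gray
              13→4: 4 black — skip
            13 black
          12 black
          2 gray
            6 gray
              6→3: 3 is gray → back edge
Back edge found, so a cycle exists: 3 → 9 → 2 → 6 → 3.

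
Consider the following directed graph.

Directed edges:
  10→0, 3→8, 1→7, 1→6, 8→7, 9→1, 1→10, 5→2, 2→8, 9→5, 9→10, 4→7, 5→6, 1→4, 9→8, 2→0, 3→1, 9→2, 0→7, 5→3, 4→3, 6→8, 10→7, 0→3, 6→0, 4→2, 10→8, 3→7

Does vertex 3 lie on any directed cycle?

3 is on a cycle iff 3 can reach itself via ≥1 edge.
3 → 1 → 4 → 3 — yes.

Yes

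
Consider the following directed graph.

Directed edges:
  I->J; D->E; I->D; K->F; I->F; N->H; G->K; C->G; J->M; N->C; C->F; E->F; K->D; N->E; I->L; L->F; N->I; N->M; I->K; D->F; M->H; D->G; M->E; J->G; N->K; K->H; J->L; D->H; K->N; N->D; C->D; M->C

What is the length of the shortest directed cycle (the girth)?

For each vertex v, BFS finds the shortest path from v back to v.
The shortest such closed walk is N → K → N, length 2.

2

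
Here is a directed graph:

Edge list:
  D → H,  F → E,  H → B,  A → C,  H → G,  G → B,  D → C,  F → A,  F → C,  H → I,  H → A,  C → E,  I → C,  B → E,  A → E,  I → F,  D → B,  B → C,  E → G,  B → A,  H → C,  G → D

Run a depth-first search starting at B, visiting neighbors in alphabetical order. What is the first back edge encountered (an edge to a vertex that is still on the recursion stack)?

G→B

DFS from B (visiting neighbors in alphabetical order); mark gray on enter, black on exit:
B gray
  A gray
    C gray
      E gray
        G gray
          G→B: B is gray → back edge
First back edge: G → B.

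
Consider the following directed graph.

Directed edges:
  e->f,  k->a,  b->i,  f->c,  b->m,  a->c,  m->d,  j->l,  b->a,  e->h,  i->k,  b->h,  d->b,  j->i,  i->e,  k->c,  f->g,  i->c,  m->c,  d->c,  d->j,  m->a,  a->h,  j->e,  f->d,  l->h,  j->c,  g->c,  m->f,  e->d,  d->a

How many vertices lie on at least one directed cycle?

7

A vertex is on a directed cycle iff it belongs to a strongly connected component of size ≥ 2 (or has a self-loop).
The vertices on cycles are {b, d, e, f, i, j, m} — 7 in total.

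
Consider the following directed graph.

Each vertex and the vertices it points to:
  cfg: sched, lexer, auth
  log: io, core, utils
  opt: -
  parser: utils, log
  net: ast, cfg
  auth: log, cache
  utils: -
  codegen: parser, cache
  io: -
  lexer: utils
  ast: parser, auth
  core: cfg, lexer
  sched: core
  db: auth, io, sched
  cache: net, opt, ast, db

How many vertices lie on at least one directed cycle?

A vertex is on a directed cycle iff it belongs to a strongly connected component of size ≥ 2 (or has a self-loop).
The vertices on cycles are {db, ast, cfg, log, net, auth, core, cache, sched, parser} — 10 in total.

10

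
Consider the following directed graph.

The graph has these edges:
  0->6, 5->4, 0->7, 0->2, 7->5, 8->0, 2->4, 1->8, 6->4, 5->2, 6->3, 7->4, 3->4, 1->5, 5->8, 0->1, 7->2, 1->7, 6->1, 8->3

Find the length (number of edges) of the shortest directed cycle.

3

For each vertex v, BFS finds the shortest path from v back to v.
The shortest such closed walk is 8 → 0 → 1 → 8, length 3.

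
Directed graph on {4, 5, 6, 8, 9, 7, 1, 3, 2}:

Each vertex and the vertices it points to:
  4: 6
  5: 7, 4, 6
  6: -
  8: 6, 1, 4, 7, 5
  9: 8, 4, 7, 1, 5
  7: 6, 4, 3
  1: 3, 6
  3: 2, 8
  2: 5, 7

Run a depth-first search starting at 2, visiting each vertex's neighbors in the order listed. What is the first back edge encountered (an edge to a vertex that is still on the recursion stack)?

3→2

DFS from 2 (visiting each vertex's neighbors in the order listed); mark gray on enter, black on exit:
2 gray
  5 gray
    7 gray
      6 gray
      6 black
      4 gray
        4→6: 6 black — skip
      4 black
      3 gray
        3→2: 2 is gray → back edge
First back edge: 3 → 2.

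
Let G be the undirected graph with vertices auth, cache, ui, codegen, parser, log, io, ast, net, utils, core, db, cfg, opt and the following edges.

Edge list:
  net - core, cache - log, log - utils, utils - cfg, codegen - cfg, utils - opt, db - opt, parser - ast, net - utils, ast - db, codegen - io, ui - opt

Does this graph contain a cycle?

No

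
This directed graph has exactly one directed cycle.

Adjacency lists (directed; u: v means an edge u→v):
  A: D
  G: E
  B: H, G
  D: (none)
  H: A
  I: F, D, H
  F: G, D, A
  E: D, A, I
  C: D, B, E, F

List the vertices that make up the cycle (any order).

E, F, G, I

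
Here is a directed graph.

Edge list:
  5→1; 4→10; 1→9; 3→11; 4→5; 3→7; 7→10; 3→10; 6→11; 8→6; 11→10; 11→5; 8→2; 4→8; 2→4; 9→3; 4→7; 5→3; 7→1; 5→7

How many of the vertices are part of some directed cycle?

A vertex is on a directed cycle iff it belongs to a strongly connected component of size ≥ 2 (or has a self-loop).
The vertices on cycles are {1, 2, 3, 4, 5, 7, 8, 9, 11} — 9 in total.

9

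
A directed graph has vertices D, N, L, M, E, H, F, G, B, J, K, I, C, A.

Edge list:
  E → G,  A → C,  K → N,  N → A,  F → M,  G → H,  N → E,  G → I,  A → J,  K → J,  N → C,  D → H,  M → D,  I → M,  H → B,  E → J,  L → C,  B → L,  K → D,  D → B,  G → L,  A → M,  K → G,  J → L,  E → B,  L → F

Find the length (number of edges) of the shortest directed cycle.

For each vertex v, BFS finds the shortest path from v back to v.
The shortest such closed walk is D → B → L → F → M → D, length 5.

5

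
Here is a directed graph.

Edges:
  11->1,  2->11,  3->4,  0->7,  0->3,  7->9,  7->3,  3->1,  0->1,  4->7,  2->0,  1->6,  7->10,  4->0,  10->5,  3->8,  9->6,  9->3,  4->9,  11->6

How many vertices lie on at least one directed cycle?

A vertex is on a directed cycle iff it belongs to a strongly connected component of size ≥ 2 (or has a self-loop).
The vertices on cycles are {0, 3, 4, 7, 9} — 5 in total.

5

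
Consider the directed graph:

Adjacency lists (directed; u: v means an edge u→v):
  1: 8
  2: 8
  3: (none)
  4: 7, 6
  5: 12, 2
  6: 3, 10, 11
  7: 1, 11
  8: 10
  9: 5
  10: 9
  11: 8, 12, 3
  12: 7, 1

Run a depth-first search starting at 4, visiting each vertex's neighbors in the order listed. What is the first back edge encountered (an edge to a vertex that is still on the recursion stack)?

DFS from 4 (visiting each vertex's neighbors in the order listed); mark gray on enter, black on exit:
4 gray
  7 gray
    1 gray
      8 gray
        10 gray
          9 gray
            5 gray
              12 gray
                12→7: 7 is gray → back edge
First back edge: 12 → 7.

12->7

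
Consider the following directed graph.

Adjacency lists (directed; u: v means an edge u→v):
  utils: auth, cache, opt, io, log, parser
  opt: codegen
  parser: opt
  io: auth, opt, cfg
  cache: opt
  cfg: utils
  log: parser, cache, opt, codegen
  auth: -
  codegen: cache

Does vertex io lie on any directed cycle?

Yes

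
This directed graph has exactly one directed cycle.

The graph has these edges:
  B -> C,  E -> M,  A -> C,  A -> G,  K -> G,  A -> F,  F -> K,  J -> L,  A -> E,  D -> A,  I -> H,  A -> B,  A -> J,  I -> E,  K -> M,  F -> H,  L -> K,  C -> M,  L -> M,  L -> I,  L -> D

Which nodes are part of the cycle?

A, D, J, L

DFS with gray/black marking from L:
L gray
  I gray
    H gray
    H black
    E gray
      M gray
      M black
    E black
  I black
  L→M: M black — skip
  K gray
    K→M: M black — skip
    G gray
    G black
  K black
  D gray
    A gray
      B gray
        C gray
          C→M: M black — skip
        C black
      B black
      A→C: C black — skip
      F gray
        F→H: H black — skip
        F→K: K black — skip
      F black
      A→G: G black — skip
      A→E: E black — skip
      J gray
        J→L: L is gray → back edge
Back edge closes the cycle L → D → A → J → L; its vertices are {A, D, J, L}.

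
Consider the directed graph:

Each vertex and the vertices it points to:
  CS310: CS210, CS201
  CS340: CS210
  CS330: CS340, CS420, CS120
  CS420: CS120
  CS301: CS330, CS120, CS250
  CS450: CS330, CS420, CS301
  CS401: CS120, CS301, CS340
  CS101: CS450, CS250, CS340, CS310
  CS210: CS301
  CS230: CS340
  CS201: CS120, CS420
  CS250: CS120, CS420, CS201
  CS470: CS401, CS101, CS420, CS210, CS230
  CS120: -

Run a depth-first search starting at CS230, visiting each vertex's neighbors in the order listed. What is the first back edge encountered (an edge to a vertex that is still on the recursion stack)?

CS330→CS340

DFS from CS230 (visiting each vertex's neighbors in the order listed); mark gray on enter, black on exit:
CS230 gray
  CS340 gray
    CS210 gray
      CS301 gray
        CS330 gray
          CS330→CS340: CS340 is gray → back edge
First back edge: CS330 → CS340.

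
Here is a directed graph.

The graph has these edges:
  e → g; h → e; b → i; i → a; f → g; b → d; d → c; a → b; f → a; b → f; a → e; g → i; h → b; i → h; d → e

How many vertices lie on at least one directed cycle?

8

A vertex is on a directed cycle iff it belongs to a strongly connected component of size ≥ 2 (or has a self-loop).
The vertices on cycles are {a, b, d, e, f, g, h, i} — 8 in total.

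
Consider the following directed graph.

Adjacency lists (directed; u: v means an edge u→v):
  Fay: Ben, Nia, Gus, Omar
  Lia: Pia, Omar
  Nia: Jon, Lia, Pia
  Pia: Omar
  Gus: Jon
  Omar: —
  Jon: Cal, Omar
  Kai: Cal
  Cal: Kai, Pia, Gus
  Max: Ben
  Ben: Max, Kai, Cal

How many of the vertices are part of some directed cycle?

A vertex is on a directed cycle iff it belongs to a strongly connected component of size ≥ 2 (or has a self-loop).
The vertices on cycles are {Ben, Cal, Gus, Jon, Kai, Max} — 6 in total.

6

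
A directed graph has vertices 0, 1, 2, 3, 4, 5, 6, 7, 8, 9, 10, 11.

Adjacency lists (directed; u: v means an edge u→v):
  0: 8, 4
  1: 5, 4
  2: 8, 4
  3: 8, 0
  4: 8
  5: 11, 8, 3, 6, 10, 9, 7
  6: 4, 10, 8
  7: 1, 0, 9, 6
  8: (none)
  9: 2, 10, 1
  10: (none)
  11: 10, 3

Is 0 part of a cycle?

No

0 lies on a cycle iff there is a path from 0 back to itself.
Exploring from 0, it never reaches itself; equivalently, its strongly connected component is a singleton.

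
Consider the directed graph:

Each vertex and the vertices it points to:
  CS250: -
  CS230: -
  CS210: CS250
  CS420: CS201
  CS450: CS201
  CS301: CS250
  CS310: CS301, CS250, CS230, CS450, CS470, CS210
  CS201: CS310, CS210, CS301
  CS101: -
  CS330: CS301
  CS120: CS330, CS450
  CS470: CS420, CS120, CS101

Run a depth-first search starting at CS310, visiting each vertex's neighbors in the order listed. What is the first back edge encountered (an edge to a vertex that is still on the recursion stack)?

CS201->CS310

DFS from CS310 (visiting each vertex's neighbors in the order listed); mark gray on enter, black on exit:
CS310 gray
  CS301 gray
    CS250 gray
    CS250 black
  CS301 black
  CS310→CS250: CS250 black — skip
  CS230 gray
  CS230 black
  CS450 gray
    CS201 gray
      CS201→CS310: CS310 is gray → back edge
First back edge: CS201 → CS310.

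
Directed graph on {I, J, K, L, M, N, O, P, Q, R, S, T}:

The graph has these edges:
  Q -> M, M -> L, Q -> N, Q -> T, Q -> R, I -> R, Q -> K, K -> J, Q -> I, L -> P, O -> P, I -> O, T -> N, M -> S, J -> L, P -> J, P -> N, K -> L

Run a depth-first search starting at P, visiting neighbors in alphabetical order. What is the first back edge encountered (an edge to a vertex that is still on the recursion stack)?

L->P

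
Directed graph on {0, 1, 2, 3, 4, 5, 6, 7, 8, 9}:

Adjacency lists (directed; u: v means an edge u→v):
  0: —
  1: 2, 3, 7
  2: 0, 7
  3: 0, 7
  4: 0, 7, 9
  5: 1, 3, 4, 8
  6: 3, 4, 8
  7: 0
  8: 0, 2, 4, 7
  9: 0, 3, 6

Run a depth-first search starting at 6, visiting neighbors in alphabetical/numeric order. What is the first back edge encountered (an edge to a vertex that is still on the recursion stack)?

9->6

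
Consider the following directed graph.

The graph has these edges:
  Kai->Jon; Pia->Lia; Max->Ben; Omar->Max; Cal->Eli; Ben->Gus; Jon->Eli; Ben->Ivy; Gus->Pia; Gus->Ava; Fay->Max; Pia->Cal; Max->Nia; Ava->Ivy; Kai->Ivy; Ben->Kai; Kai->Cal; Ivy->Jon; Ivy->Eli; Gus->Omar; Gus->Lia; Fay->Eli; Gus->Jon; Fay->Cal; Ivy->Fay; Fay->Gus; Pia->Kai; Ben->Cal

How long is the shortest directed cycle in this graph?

4

For each vertex v, BFS finds the shortest path from v back to v.
The shortest such closed walk is Fay → Max → Ben → Ivy → Fay, length 4.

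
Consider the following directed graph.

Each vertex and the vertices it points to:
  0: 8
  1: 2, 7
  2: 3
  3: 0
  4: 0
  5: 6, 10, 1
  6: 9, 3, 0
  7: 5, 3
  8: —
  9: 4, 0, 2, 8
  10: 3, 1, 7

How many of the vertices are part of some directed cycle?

A vertex is on a directed cycle iff it belongs to a strongly connected component of size ≥ 2 (or has a self-loop).
The vertices on cycles are {1, 5, 7, 10} — 4 in total.

4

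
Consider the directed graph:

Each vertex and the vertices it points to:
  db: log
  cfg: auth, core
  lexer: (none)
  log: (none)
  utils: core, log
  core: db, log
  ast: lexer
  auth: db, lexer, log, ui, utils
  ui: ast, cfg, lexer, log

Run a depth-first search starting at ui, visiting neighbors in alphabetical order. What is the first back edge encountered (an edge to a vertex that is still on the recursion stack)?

DFS from ui (visiting neighbors in alphabetical order); mark gray on enter, black on exit:
ui gray
  ast gray
    lexer gray
    lexer black
  ast black
  cfg gray
    auth gray
      db gray
        log gray
        log black
      db black
      auth→lexer: lexer black — skip
      auth→log: log black — skip
      auth→ui: ui is gray → back edge
First back edge: auth → ui.

auth->ui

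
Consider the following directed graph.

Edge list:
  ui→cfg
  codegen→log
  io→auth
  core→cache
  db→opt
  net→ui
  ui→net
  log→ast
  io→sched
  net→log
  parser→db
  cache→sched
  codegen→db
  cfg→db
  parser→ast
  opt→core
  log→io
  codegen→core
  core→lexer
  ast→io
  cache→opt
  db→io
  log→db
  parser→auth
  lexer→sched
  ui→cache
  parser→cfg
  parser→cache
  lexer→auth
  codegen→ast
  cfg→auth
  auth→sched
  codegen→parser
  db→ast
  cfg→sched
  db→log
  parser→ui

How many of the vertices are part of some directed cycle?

A vertex is on a directed cycle iff it belongs to a strongly connected component of size ≥ 2 (or has a self-loop).
The vertices on cycles are {db, ui, log, net, opt, core, cache} — 7 in total.

7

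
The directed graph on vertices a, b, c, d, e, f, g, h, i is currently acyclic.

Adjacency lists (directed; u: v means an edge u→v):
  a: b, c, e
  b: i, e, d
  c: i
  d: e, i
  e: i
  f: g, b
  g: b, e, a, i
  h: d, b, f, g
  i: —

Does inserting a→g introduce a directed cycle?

Adding a→g creates a cycle iff g can already reach a.
Path from g: g → a.
So g → … → a → g is a cycle.

Yes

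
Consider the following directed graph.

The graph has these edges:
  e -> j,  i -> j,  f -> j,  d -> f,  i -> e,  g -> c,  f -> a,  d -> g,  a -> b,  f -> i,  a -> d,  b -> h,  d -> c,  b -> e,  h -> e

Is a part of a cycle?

a is on a cycle iff a can reach itself via ≥1 edge.
a → d → f → a — yes.

Yes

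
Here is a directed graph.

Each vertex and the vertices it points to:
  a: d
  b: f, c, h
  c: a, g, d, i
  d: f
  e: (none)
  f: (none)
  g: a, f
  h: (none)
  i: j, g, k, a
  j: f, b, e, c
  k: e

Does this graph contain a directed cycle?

Yes

DFS with white/gray/black marking, starting from a:
a gray
  d gray
    f gray
    f black
  d black
a black
b gray
  b→f: f black — skip
  c gray
    c→a: a black — skip
    g gray
      g→a: a black — skip
      g→f: f black — skip
    g black
    c→d: d black — skip
    i gray
      j gray
        j→f: f black — skip
        j→b: b is gray → back edge
Back edge found, so a cycle exists: b → c → i → j → b.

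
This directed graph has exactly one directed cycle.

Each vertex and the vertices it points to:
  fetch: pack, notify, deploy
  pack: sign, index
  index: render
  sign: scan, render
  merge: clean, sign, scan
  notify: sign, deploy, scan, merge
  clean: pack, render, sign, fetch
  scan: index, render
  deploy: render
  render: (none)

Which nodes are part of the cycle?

DFS with gray/black marking from clean:
clean gray
  pack gray
    sign gray
      scan gray
        index gray
          render gray
          render black
        index black
        scan→render: render black — skip
      scan black
      sign→render: render black — skip
    sign black
    pack→index: index black — skip
  pack black
  clean→render: render black — skip
  clean→sign: sign black — skip
  fetch gray
    fetch→pack: pack black — skip
    notify gray
      notify→sign: sign black — skip
      deploy gray
        deploy→render: render black — skip
      deploy black
      notify→scan: scan black — skip
      merge gray
        merge→clean: clean is gray → back edge
Back edge closes the cycle clean → fetch → notify → merge → clean; its vertices are {clean, fetch, merge, notify}.

clean, fetch, merge, notify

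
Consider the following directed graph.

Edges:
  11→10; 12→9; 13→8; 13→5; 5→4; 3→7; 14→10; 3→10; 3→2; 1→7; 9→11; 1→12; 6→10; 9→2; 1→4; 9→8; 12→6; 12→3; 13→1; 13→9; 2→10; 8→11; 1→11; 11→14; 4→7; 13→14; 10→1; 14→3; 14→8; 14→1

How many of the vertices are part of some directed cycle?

10

A vertex is on a directed cycle iff it belongs to a strongly connected component of size ≥ 2 (or has a self-loop).
The vertices on cycles are {1, 2, 3, 6, 8, 9, 10, 11, 12, 14} — 10 in total.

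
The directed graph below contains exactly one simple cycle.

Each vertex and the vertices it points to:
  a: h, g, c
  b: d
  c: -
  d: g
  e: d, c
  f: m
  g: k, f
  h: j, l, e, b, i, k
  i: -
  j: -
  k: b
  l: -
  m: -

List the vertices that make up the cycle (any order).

DFS with gray/black marking from g:
g gray
  k gray
    b gray
      d gray
        d→g: g is gray → back edge
Back edge closes the cycle g → k → b → d → g; its vertices are {b, d, g, k}.

b, d, g, k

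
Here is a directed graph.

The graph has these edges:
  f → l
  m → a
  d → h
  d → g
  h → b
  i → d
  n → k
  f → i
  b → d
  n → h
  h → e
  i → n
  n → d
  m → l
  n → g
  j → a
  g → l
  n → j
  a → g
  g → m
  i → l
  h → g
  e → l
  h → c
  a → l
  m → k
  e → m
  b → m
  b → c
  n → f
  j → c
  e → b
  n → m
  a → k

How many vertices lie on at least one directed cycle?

10

A vertex is on a directed cycle iff it belongs to a strongly connected component of size ≥ 2 (or has a self-loop).
The vertices on cycles are {a, b, d, e, f, g, h, i, m, n} — 10 in total.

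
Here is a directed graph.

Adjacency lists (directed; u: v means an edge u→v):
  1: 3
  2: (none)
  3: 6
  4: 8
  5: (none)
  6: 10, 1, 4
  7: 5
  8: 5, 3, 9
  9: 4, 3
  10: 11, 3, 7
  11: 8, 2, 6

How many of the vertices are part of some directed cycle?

8

A vertex is on a directed cycle iff it belongs to a strongly connected component of size ≥ 2 (or has a self-loop).
The vertices on cycles are {1, 3, 4, 6, 8, 9, 10, 11} — 8 in total.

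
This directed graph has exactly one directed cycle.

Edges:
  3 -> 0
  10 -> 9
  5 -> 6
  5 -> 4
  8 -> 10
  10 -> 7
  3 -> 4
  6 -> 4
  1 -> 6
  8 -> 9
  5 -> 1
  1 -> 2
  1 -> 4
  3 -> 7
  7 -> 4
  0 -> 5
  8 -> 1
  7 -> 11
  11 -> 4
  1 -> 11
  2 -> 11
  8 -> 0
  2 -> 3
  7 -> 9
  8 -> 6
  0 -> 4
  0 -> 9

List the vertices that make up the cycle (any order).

DFS with gray/black marking from 1:
1 gray
  11 gray
    4 gray
    4 black
  11 black
  6 gray
    6→4: 4 black — skip
  6 black
  2 gray
    3 gray
      3→4: 4 black — skip
      7 gray
        9 gray
        9 black
        7→11: 11 black — skip
        7→4: 4 black — skip
      7 black
      0 gray
        0→4: 4 black — skip
        5 gray
          5→6: 6 black — skip
          5→1: 1 is gray → back edge
Back edge closes the cycle 1 → 2 → 3 → 0 → 5 → 1; its vertices are {0, 1, 2, 3, 5}.

0, 1, 2, 3, 5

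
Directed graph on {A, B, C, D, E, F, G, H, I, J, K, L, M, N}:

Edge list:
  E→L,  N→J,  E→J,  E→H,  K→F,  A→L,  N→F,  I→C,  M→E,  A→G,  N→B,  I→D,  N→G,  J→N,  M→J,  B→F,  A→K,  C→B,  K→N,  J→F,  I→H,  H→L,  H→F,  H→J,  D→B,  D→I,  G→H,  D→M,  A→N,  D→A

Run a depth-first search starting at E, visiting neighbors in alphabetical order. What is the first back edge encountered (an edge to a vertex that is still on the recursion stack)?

DFS from E (visiting neighbors in alphabetical order); mark gray on enter, black on exit:
E gray
  H gray
    F gray
    F black
    J gray
      J→F: F black — skip
      N gray
        B gray
          B→F: F black — skip
        B black
        N→F: F black — skip
        G gray
          G→H: H is gray → back edge
First back edge: G → H.

G→H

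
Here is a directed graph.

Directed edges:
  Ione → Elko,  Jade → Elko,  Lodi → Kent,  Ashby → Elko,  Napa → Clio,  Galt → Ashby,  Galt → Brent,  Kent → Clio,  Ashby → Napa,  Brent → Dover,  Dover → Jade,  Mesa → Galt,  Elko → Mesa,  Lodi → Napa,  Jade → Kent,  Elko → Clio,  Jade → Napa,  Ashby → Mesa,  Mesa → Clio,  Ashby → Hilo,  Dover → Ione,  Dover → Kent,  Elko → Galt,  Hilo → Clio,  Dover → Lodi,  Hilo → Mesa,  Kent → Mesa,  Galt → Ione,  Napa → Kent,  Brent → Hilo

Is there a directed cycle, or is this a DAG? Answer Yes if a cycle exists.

DFS with white/gray/black marking, starting from Elko:
Elko gray
  Mesa gray
    Galt gray
      Ashby gray
        Hilo gray
          Hilo→Mesa: Mesa is gray → back edge
Back edge found, so a cycle exists: Mesa → Galt → Ashby → Hilo → Mesa.

Yes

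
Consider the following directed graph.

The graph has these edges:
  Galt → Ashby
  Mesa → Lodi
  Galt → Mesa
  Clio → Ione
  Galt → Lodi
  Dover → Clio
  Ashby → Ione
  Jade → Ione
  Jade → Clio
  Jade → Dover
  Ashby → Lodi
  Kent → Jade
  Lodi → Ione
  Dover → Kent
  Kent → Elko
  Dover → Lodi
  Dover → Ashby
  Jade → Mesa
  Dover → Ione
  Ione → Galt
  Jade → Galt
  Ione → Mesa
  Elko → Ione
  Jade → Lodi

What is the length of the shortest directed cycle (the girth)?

3

For each vertex v, BFS finds the shortest path from v back to v.
The shortest such closed walk is Kent → Jade → Dover → Kent, length 3.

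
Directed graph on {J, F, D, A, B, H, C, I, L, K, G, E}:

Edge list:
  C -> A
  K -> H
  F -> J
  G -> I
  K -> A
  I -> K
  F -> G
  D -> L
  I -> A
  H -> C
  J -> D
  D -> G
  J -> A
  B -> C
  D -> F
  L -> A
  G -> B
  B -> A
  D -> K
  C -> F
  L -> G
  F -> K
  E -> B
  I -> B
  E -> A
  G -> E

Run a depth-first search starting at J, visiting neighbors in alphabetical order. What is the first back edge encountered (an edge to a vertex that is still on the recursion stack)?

C→F

DFS from J (visiting neighbors in alphabetical order); mark gray on enter, black on exit:
J gray
  A gray
  A black
  D gray
    F gray
      G gray
        B gray
          B→A: A black — skip
          C gray
            C→A: A black — skip
            C→F: F is gray → back edge
First back edge: C → F.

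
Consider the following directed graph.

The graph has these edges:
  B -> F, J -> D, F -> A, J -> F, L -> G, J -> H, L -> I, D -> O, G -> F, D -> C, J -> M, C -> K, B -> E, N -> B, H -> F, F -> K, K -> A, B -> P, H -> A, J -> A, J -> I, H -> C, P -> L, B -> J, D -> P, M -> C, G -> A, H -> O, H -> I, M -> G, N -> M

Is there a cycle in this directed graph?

DFS with white/gray/black marking, starting from I:
I gray
I black
J gray
  J→I: I black — skip
  M gray
    C gray
      K gray
        A gray
        A black
      K black
    C black
    G gray
      F gray
        F→A: A black — skip
        F→K: K black — skip
      F black
      G→A: A black — skip
    G black
  M black
  D gray
    D→C: C black — skip
    P gray
      L gray
        L→G: G black — skip
        L→I: I black — skip
      L black
    P black
    O gray
    O black
  D black
  J→A: A black — skip
  H gray
    H→O: O black — skip
    H→I: I black — skip
    H→C: C black — skip
    H→A: A black — skip
    H→F: F black — skip
  H black
  J→F: F black — skip
J black
N gray
  N→M: M black — skip
  B gray
    B→F: F black — skip
    E gray
    E black
    B→P: P black — skip
    B→J: J black — skip
  B black
N black
Every edge goes to a white or black vertex — no back edge, so the graph is acyclic.

No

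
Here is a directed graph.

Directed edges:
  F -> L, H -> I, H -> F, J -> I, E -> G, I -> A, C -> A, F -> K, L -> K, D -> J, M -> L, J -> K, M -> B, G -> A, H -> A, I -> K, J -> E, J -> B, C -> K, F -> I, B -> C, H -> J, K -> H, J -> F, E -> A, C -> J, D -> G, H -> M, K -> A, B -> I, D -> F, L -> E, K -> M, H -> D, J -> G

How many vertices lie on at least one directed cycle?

10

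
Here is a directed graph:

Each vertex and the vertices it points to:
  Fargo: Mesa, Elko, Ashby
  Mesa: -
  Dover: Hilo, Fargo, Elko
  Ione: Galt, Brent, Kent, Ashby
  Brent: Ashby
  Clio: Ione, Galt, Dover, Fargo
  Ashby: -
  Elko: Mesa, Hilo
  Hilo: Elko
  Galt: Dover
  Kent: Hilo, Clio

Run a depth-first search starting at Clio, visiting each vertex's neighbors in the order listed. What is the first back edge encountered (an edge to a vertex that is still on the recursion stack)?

Elko→Hilo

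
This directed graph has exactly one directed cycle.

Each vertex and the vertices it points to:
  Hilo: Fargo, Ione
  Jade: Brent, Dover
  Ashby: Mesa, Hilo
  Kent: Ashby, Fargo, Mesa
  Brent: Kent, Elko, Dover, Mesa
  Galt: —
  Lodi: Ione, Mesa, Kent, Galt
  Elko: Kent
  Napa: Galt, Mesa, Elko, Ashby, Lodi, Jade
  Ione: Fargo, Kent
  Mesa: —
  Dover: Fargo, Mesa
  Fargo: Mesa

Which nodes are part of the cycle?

Hilo, Ione, Kent, Ashby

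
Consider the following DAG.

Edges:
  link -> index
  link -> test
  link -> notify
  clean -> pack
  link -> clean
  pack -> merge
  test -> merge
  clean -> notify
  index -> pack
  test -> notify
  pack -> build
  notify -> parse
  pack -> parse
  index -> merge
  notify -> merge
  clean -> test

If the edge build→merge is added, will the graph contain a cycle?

No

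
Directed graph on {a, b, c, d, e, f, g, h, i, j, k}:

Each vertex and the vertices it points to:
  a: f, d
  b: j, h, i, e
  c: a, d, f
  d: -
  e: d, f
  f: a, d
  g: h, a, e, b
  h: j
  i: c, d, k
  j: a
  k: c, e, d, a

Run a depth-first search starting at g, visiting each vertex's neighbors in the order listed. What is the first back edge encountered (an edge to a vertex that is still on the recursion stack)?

f→a

DFS from g (visiting each vertex's neighbors in the order listed); mark gray on enter, black on exit:
g gray
  h gray
    j gray
      a gray
        f gray
          f→a: a is gray → back edge
First back edge: f → a.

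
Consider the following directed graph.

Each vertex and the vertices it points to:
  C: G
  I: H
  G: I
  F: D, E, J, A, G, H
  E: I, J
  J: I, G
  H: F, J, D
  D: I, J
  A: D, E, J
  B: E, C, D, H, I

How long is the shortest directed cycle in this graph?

2

For each vertex v, BFS finds the shortest path from v back to v.
The shortest such closed walk is H → F → H, length 2.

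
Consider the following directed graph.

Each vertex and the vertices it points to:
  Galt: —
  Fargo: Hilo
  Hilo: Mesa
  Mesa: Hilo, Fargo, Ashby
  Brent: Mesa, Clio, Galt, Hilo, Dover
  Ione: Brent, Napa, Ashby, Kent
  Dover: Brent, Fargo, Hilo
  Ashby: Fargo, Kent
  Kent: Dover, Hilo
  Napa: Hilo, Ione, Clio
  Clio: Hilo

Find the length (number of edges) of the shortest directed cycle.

2

For each vertex v, BFS finds the shortest path from v back to v.
The shortest such closed walk is Ione → Napa → Ione, length 2.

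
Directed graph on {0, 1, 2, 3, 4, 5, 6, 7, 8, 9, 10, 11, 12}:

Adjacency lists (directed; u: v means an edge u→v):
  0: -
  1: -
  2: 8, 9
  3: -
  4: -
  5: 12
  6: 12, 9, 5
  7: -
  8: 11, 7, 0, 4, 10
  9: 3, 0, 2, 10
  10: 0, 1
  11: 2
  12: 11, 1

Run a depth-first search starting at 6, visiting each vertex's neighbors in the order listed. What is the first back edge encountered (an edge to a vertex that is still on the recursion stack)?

DFS from 6 (visiting each vertex's neighbors in the order listed); mark gray on enter, black on exit:
6 gray
  12 gray
    11 gray
      2 gray
        8 gray
          8→11: 11 is gray → back edge
First back edge: 8 → 11.

8->11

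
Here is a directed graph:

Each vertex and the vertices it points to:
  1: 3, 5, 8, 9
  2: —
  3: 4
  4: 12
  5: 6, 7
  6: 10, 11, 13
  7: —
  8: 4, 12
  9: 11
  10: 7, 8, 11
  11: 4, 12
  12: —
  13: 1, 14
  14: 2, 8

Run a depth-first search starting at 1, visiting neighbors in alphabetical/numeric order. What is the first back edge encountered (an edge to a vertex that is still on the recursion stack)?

DFS from 1 (visiting neighbors in alphabetical/numeric order); mark gray on enter, black on exit:
1 gray
  3 gray
    4 gray
      12 gray
      12 black
    4 black
  3 black
  5 gray
    6 gray
      10 gray
        7 gray
        7 black
        8 gray
          8→4: 4 black — skip
          8→12: 12 black — skip
        8 black
        11 gray
          11→4: 4 black — skip
          11→12: 12 black — skip
        11 black
      10 black
      6→11: 11 black — skip
      13 gray
        13→1: 1 is gray → back edge
First back edge: 13 → 1.

13→1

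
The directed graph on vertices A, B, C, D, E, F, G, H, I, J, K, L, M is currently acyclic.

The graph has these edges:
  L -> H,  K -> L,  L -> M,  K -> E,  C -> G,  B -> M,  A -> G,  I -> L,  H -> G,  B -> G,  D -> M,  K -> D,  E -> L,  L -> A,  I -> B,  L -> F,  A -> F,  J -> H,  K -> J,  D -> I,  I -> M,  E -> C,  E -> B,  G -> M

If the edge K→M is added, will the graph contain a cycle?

Adding K→M creates a cycle iff M can already reach K.
Explore from M: no path reaches K. The graph stays acyclic.

No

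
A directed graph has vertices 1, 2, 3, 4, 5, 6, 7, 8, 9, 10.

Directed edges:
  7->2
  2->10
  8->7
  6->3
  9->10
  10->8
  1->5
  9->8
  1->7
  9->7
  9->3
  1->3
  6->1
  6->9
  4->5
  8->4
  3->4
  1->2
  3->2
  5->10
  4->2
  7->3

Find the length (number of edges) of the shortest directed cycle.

4

For each vertex v, BFS finds the shortest path from v back to v.
The shortest such closed walk is 5 → 10 → 8 → 4 → 5, length 4.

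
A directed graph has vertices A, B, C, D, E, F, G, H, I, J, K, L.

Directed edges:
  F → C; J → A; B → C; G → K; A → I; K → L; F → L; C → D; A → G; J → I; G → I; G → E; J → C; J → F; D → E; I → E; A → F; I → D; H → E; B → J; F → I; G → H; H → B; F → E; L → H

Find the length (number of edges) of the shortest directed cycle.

For each vertex v, BFS finds the shortest path from v back to v.
The shortest such closed walk is G → H → B → J → A → G, length 5.

5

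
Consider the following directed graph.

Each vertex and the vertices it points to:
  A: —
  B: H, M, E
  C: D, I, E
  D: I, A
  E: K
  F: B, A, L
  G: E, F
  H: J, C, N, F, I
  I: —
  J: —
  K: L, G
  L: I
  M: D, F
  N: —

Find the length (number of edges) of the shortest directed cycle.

3

For each vertex v, BFS finds the shortest path from v back to v.
The shortest such closed walk is B → M → F → B, length 3.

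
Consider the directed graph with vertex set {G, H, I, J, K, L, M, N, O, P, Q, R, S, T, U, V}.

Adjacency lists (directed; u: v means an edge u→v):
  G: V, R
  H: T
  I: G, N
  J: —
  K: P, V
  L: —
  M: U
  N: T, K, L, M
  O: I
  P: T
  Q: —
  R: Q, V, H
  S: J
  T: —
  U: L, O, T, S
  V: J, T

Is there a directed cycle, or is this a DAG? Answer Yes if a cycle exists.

DFS with white/gray/black marking, starting from R:
R gray
  Q gray
  Q black
  V gray
    J gray
    J black
    T gray
    T black
  V black
  H gray
    H→T: T black — skip
  H black
R black
G gray
  G→V: V black — skip
  G→R: R black — skip
G black
I gray
  I→G: G black — skip
  N gray
    N→T: T black — skip
    K gray
      P gray
        P→T: T black — skip
      P black
      K→V: V black — skip
    K black
    L gray
    L black
    M gray
      U gray
        U→L: L black — skip
        O gray
          O→I: I is gray → back edge
Back edge found, so a cycle exists: I → N → M → U → O → I.

Yes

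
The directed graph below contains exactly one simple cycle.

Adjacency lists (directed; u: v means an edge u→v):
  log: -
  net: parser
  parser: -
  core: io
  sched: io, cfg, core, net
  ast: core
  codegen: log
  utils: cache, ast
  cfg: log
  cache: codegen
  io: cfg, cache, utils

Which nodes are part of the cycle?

DFS with gray/black marking from io:
io gray
  cfg gray
    log gray
    log black
  cfg black
  cache gray
    codegen gray
      codegen→log: log black — skip
    codegen black
  cache black
  utils gray
    utils→cache: cache black — skip
    ast gray
      core gray
        core→io: io is gray → back edge
Back edge closes the cycle io → utils → ast → core → io; its vertices are {io, ast, core, utils}.

io, ast, core, utils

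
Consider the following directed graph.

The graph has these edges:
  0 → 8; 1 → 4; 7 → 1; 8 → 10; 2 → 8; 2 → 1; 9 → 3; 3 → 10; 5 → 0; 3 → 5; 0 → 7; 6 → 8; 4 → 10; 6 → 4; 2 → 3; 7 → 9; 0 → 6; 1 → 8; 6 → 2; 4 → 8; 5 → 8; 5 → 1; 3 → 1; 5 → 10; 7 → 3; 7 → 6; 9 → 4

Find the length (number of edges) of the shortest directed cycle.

4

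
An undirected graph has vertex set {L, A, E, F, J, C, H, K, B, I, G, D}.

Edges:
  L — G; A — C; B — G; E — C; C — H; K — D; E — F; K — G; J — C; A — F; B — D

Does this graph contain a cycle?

Yes

DFS, tracking each vertex's parent; an edge to a visited non-parent vertex closes a cycle.
Start from H:
visit H (parent –)
  visit C (parent H)
    visit J (parent C)
      J–C: parent, skip
    visit E (parent C)
      E–C: parent, skip
      visit F (parent E)
        visit A (parent F)
          A–F: parent, skip
          A–C: C visited and ≠ parent → cycle
Cycle: C – E – F – A – C.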